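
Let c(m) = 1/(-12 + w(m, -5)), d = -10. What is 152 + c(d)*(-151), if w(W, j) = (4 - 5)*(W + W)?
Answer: 1065/8 ≈ 133.13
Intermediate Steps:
w(W, j) = -2*W
c(m) = 1/(-12 - 2*m)
152 + c(d)*(-151) = 152 - 1/(12 + 2*(-10))*(-151) = 152 - 1/(12 - 20)*(-151) = 152 - 1/(-8)*(-151) = 152 - 1*(-⅛)*(-151) = 152 + (⅛)*(-151) = 152 - 151/8 = 1065/8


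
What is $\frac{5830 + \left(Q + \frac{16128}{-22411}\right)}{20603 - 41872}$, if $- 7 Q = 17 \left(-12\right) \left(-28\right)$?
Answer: $- \frac{112352626}{476659559} \approx -0.23571$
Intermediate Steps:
$Q = -816$ ($Q = - \frac{17 \left(-12\right) \left(-28\right)}{7} = - \frac{\left(-204\right) \left(-28\right)}{7} = \left(- \frac{1}{7}\right) 5712 = -816$)
$\frac{5830 + \left(Q + \frac{16128}{-22411}\right)}{20603 - 41872} = \frac{5830 - \left(816 - \frac{16128}{-22411}\right)}{20603 - 41872} = \frac{5830 + \left(-816 + 16128 \left(- \frac{1}{22411}\right)\right)}{-21269} = \left(5830 - \frac{18303504}{22411}\right) \left(- \frac{1}{21269}\right) = \frac{112352626}{22411} \left(- \frac{1}{21269}\right) = - \frac{112352626}{476659559}$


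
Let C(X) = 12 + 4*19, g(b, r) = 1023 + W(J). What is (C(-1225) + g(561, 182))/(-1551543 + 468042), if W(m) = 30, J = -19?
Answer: -1141/1083501 ≈ -0.0010531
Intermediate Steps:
g(b, r) = 1053 (g(b, r) = 1023 + 30 = 1053)
C(X) = 88 (C(X) = 12 + 76 = 88)
(C(-1225) + g(561, 182))/(-1551543 + 468042) = (88 + 1053)/(-1551543 + 468042) = 1141/(-1083501) = 1141*(-1/1083501) = -1141/1083501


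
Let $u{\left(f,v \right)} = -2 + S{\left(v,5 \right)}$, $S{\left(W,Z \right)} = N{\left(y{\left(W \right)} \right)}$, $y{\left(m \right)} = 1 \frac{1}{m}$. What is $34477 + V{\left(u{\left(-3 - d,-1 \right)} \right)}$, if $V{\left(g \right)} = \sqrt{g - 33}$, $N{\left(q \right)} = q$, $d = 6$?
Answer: $34477 + 6 i \approx 34477.0 + 6.0 i$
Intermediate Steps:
$y{\left(m \right)} = \frac{1}{m}$
$S{\left(W,Z \right)} = \frac{1}{W}$
$u{\left(f,v \right)} = -2 + \frac{1}{v}$
$V{\left(g \right)} = \sqrt{-33 + g}$
$34477 + V{\left(u{\left(-3 - d,-1 \right)} \right)} = 34477 + \sqrt{-33 - \left(2 - \frac{1}{-1}\right)} = 34477 + \sqrt{-33 - 3} = 34477 + \sqrt{-36} = 34477 + 6 i$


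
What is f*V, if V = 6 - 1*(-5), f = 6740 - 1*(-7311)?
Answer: 154561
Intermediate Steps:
f = 14051 (f = 6740 + 7311 = 14051)
V = 11 (V = 6 + 5 = 11)
f*V = 14051*11 = 154561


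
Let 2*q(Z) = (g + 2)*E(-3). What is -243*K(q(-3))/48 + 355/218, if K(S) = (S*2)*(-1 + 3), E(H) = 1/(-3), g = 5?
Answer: 22021/872 ≈ 25.253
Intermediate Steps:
E(H) = -1/3
q(Z) = -7/6 (q(Z) = ((5 + 2)*(-1/3))/2 = (7*(-1/3))/2 = (1/2)*(-7/3) = -7/6)
K(S) = 4*S (K(S) = (2*S)*2 = 4*S)
-243*K(q(-3))/48 + 355/218 = -243/(48/((4*(-7/6)))) + 355/218 = -243/(48/(-14/3)) + 355*(1/218) = -243/(48*(-3/14)) + 355/218 = -243/(-72/7) + 355/218 = -243*(-7/72) + 355/218 = 189/8 + 355/218 = 22021/872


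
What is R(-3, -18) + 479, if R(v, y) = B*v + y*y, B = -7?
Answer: 824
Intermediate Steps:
R(v, y) = y² - 7*v (R(v, y) = -7*v + y*y = -7*v + y² = y² - 7*v)
R(-3, -18) + 479 = ((-18)² - 7*(-3)) + 479 = (324 + 21) + 479 = 345 + 479 = 824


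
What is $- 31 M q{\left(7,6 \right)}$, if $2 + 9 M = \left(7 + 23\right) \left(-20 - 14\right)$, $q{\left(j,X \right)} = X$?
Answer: $\frac{63364}{3} \approx 21121.0$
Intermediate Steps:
$M = - \frac{1022}{9}$ ($M = - \frac{2}{9} + \frac{\left(7 + 23\right) \left(-20 - 14\right)}{9} = - \frac{2}{9} + \frac{30 \left(-34\right)}{9} = - \frac{2}{9} + \frac{1}{9} \left(-1020\right) = - \frac{2}{9} - \frac{340}{3} = - \frac{1022}{9} \approx -113.56$)
$- 31 M q{\left(7,6 \right)} = \left(-31\right) \left(- \frac{1022}{9}\right) 6 = \frac{31682}{9} \cdot 6 = \frac{63364}{3}$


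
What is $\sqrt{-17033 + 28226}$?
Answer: $\sqrt{11193} \approx 105.8$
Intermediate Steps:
$\sqrt{-17033 + 28226} = \sqrt{11193}$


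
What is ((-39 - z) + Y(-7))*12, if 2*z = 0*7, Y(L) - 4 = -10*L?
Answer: 420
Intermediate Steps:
Y(L) = 4 - 10*L
z = 0 (z = (0*7)/2 = (½)*0 = 0)
((-39 - z) + Y(-7))*12 = ((-39 - 1*0) + (4 - 10*(-7)))*12 = ((-39 + 0) + (4 + 70))*12 = (-39 + 74)*12 = 35*12 = 420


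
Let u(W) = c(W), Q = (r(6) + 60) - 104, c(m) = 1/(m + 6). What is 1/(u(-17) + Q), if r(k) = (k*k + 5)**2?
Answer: 11/18006 ≈ 0.00061091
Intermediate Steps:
r(k) = (5 + k**2)**2 (r(k) = (k**2 + 5)**2 = (5 + k**2)**2)
c(m) = 1/(6 + m)
Q = 1637 (Q = ((5 + 6**2)**2 + 60) - 104 = ((5 + 36)**2 + 60) - 104 = (41**2 + 60) - 104 = (1681 + 60) - 104 = 1741 - 104 = 1637)
u(W) = 1/(6 + W)
1/(u(-17) + Q) = 1/(1/(6 - 17) + 1637) = 1/(1/(-11) + 1637) = 1/(-1/11 + 1637) = 1/(18006/11) = 11/18006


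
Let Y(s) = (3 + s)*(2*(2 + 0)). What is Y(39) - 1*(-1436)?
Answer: 1604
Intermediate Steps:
Y(s) = 12 + 4*s (Y(s) = (3 + s)*(2*2) = (3 + s)*4 = 12 + 4*s)
Y(39) - 1*(-1436) = (12 + 4*39) - 1*(-1436) = (12 + 156) + 1436 = 168 + 1436 = 1604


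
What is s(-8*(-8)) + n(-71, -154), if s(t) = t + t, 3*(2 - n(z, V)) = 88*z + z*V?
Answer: -1432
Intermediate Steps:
n(z, V) = 2 - 88*z/3 - V*z/3 (n(z, V) = 2 - (88*z + z*V)/3 = 2 - (88*z + V*z)/3 = 2 + (-88*z/3 - V*z/3) = 2 - 88*z/3 - V*z/3)
s(t) = 2*t
s(-8*(-8)) + n(-71, -154) = 2*(-8*(-8)) + (2 - 88/3*(-71) - ⅓*(-154)*(-71)) = 2*64 + (2 + 6248/3 - 10934/3) = 128 - 1560 = -1432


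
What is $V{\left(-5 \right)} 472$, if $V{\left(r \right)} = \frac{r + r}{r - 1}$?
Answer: $\frac{2360}{3} \approx 786.67$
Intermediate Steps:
$V{\left(r \right)} = \frac{2 r}{-1 + r}$
$V{\left(-5 \right)} 472 = 2 \left(-5\right) \frac{1}{-1 - 5} \cdot 472 = 2 \left(-5\right) \frac{1}{-6} \cdot 472 = 2 \left(-5\right) \left(- \frac{1}{6}\right) 472 = \frac{5}{3} \cdot 472 = \frac{2360}{3}$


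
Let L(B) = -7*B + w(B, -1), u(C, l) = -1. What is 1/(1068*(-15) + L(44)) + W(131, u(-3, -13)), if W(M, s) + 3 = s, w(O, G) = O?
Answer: -65137/16284 ≈ -4.0001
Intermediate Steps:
W(M, s) = -3 + s
L(B) = -6*B (L(B) = -7*B + B = -6*B)
1/(1068*(-15) + L(44)) + W(131, u(-3, -13)) = 1/(1068*(-15) - 6*44) + (-3 - 1) = 1/(-16020 - 264) - 4 = 1/(-16284) - 4 = -1/16284 - 4 = -65137/16284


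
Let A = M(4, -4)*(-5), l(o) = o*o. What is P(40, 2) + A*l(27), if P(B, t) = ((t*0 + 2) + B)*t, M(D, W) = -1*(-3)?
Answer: -10851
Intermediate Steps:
l(o) = o**2
M(D, W) = 3
P(B, t) = t*(2 + B) (P(B, t) = ((0 + 2) + B)*t = (2 + B)*t = t*(2 + B))
A = -15 (A = 3*(-5) = -15)
P(40, 2) + A*l(27) = 2*(2 + 40) - 15*27**2 = 2*42 - 15*729 = 84 - 10935 = -10851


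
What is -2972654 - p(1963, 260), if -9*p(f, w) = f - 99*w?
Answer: -26777663/9 ≈ -2.9753e+6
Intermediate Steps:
p(f, w) = 11*w - f/9 (p(f, w) = -(f - 99*w)/9 = 11*w - f/9)
-2972654 - p(1963, 260) = -2972654 - (11*260 - ⅑*1963) = -2972654 - (2860 - 1963/9) = -2972654 - 1*23777/9 = -2972654 - 23777/9 = -26777663/9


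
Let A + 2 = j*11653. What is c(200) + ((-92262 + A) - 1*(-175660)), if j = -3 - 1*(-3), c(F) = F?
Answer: 83596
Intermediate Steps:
j = 0 (j = -3 + 3 = 0)
A = -2 (A = -2 + 0*11653 = -2 + 0 = -2)
c(200) + ((-92262 + A) - 1*(-175660)) = 200 + ((-92262 - 2) - 1*(-175660)) = 200 + (-92264 + 175660) = 200 + 83396 = 83596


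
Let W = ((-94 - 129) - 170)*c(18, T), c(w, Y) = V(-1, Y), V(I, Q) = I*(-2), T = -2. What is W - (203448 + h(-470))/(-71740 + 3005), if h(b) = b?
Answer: -53822732/68735 ≈ -783.05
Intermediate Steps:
V(I, Q) = -2*I
c(w, Y) = 2 (c(w, Y) = -2*(-1) = 2)
W = -786 (W = ((-94 - 129) - 170)*2 = (-223 - 170)*2 = -393*2 = -786)
W - (203448 + h(-470))/(-71740 + 3005) = -786 - (203448 - 470)/(-71740 + 3005) = -786 - 202978/(-68735) = -786 - 202978*(-1)/68735 = -786 - 1*(-202978/68735) = -786 + 202978/68735 = -53822732/68735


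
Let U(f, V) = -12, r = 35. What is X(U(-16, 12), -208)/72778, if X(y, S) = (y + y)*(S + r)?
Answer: 2076/36389 ≈ 0.057050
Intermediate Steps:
X(y, S) = 2*y*(35 + S) (X(y, S) = (y + y)*(S + 35) = (2*y)*(35 + S) = 2*y*(35 + S))
X(U(-16, 12), -208)/72778 = (2*(-12)*(35 - 208))/72778 = (2*(-12)*(-173))*(1/72778) = 4152*(1/72778) = 2076/36389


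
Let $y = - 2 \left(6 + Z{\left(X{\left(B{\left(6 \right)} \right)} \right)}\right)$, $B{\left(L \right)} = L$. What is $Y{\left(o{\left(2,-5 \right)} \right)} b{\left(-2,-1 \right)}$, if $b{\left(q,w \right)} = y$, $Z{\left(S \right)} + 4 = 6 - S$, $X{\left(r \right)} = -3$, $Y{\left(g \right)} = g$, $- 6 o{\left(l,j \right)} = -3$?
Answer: $-11$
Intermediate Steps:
$o{\left(l,j \right)} = \frac{1}{2}$ ($o{\left(l,j \right)} = \left(- \frac{1}{6}\right) \left(-3\right) = \frac{1}{2}$)
$Z{\left(S \right)} = 2 - S$ ($Z{\left(S \right)} = -4 - \left(-6 + S\right) = 2 - S$)
$y = -22$ ($y = - 2 \left(6 + \left(2 - -3\right)\right) = - 2 \left(6 + \left(2 + 3\right)\right) = - 2 \left(6 + 5\right) = \left(-2\right) 11 = -22$)
$b{\left(q,w \right)} = -22$
$Y{\left(o{\left(2,-5 \right)} \right)} b{\left(-2,-1 \right)} = \frac{1}{2} \left(-22\right) = -11$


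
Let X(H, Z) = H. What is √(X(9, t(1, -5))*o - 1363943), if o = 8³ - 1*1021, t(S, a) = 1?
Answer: 2*I*√342131 ≈ 1169.8*I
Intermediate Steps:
o = -509 (o = 512 - 1021 = -509)
√(X(9, t(1, -5))*o - 1363943) = √(9*(-509) - 1363943) = √(-4581 - 1363943) = √(-1368524) = 2*I*√342131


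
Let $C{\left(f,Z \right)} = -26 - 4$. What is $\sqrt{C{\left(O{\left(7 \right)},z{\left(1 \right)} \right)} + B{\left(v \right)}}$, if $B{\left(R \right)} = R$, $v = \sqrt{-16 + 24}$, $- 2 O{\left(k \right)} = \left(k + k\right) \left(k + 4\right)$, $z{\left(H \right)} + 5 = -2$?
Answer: $\sqrt{-30 + 2 \sqrt{2}} \approx 5.2126 i$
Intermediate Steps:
$z{\left(H \right)} = -7$ ($z{\left(H \right)} = -5 - 2 = -7$)
$O{\left(k \right)} = - k \left(4 + k\right)$ ($O{\left(k \right)} = - \frac{\left(k + k\right) \left(k + 4\right)}{2} = - \frac{2 k \left(4 + k\right)}{2} = - k \left(4 + k\right)$)
$C{\left(f,Z \right)} = -30$ ($C{\left(f,Z \right)} = -26 - 4 = -30$)
$v = 2 \sqrt{2}$ ($v = \sqrt{8} = 2 \sqrt{2} \approx 2.8284$)
$\sqrt{C{\left(O{\left(7 \right)},z{\left(1 \right)} \right)} + B{\left(v \right)}} = \sqrt{-30 + 2 \sqrt{2}}$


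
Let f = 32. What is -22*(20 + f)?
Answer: -1144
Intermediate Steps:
-22*(20 + f) = -22*(20 + 32) = -22*52 = -1144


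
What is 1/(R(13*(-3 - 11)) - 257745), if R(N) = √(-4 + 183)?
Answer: -257745/66432484846 - √179/66432484846 ≈ -3.8800e-6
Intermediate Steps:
R(N) = √179
1/(R(13*(-3 - 11)) - 257745) = 1/(√179 - 257745) = 1/(-257745 + √179)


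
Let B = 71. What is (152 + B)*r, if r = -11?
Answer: -2453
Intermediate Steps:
(152 + B)*r = (152 + 71)*(-11) = 223*(-11) = -2453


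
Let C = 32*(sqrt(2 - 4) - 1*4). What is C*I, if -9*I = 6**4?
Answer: 18432 - 4608*I*sqrt(2) ≈ 18432.0 - 6516.7*I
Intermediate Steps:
I = -144 (I = -1/9*6**4 = -1/9*1296 = -144)
C = -128 + 32*I*sqrt(2) (C = 32*(sqrt(-2) - 4) = 32*(I*sqrt(2) - 4) = 32*(-4 + I*sqrt(2)) = -128 + 32*I*sqrt(2) ≈ -128.0 + 45.255*I)
C*I = (-128 + 32*I*sqrt(2))*(-144) = 18432 - 4608*I*sqrt(2)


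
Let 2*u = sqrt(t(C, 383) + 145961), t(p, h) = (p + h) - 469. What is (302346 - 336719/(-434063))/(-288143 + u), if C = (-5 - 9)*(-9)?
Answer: -151260723769335724/144154669623721085 - 262475097034*sqrt(146001)/144154669623721085 ≈ -1.0500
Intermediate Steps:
C = 126 (C = -14*(-9) = 126)
t(p, h) = -469 + h + p (t(p, h) = (h + p) - 469 = -469 + h + p)
u = sqrt(146001)/2 (u = sqrt((-469 + 383 + 126) + 145961)/2 = sqrt(40 + 145961)/2 = sqrt(146001)/2 ≈ 191.05)
(302346 - 336719/(-434063))/(-288143 + u) = (302346 - 336719/(-434063))/(-288143 + sqrt(146001)/2) = (302346 - 336719*(-1/434063))/(-288143 + sqrt(146001)/2) = (302346 + 336719/434063)/(-288143 + sqrt(146001)/2) = 131237548517/(434063*(-288143 + sqrt(146001)/2))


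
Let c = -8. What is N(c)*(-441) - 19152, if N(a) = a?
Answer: -15624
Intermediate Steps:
N(c)*(-441) - 19152 = -8*(-441) - 19152 = 3528 - 19152 = -15624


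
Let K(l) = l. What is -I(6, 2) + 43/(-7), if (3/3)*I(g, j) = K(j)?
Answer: -57/7 ≈ -8.1429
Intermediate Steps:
I(g, j) = j
-I(6, 2) + 43/(-7) = -1*2 + 43/(-7) = -2 + 43*(-⅐) = -2 - 43/7 = -57/7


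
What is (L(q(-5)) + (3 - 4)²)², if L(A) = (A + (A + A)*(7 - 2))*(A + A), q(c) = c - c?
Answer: 1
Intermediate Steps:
q(c) = 0
L(A) = 22*A² (L(A) = (A + (2*A)*5)*(2*A) = (A + 10*A)*(2*A) = (11*A)*(2*A) = 22*A²)
(L(q(-5)) + (3 - 4)²)² = (22*0² + (3 - 4)²)² = (22*0 + (-1)²)² = (0 + 1)² = 1² = 1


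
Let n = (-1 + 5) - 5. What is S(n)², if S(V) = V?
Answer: 1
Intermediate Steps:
n = -1 (n = 4 - 5 = -1)
S(n)² = (-1)² = 1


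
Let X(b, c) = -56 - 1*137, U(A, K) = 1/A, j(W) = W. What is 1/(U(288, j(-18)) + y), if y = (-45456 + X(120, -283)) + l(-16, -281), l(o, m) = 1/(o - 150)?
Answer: -23904/1091193757 ≈ -2.1906e-5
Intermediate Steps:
X(b, c) = -193 (X(b, c) = -56 - 137 = -193)
l(o, m) = 1/(-150 + o)
y = -7577735/166 (y = (-45456 - 193) + 1/(-150 - 16) = -45649 + 1/(-166) = -45649 - 1/166 = -7577735/166 ≈ -45649.)
1/(U(288, j(-18)) + y) = 1/(1/288 - 7577735/166) = 1/(-1091193757/23904) = -23904/1091193757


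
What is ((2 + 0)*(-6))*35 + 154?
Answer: -266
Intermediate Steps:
((2 + 0)*(-6))*35 + 154 = (2*(-6))*35 + 154 = -12*35 + 154 = -420 + 154 = -266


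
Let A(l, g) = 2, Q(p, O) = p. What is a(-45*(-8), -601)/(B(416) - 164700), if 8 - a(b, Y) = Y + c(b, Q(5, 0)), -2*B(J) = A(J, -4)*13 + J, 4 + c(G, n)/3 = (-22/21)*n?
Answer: -4457/1154447 ≈ -0.0038607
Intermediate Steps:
c(G, n) = -12 - 22*n/7 (c(G, n) = -12 + 3*((-22/21)*n) = -12 + 3*((-22*1/21)*n) = -12 + 3*(-22*n/21) = -12 - 22*n/7)
B(J) = -13 - J/2 (B(J) = -(2*13 + J)/2 = -(26 + J)/2 = -13 - J/2)
a(b, Y) = 250/7 - Y (a(b, Y) = 8 - (Y + (-12 - 22/7*5)) = 8 - (Y + (-12 - 110/7)) = 8 - (Y - 194/7) = 8 - (-194/7 + Y) = 8 + (194/7 - Y) = 250/7 - Y)
a(-45*(-8), -601)/(B(416) - 164700) = (250/7 - 1*(-601))/((-13 - ½*416) - 164700) = (250/7 + 601)/((-13 - 208) - 164700) = 4457/(7*(-221 - 164700)) = (4457/7)/(-164921) = (4457/7)*(-1/164921) = -4457/1154447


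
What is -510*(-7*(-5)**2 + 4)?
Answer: 87210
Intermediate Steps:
-510*(-7*(-5)**2 + 4) = -510*(-7*25 + 4) = -510*(-175 + 4) = -510*(-171) = 87210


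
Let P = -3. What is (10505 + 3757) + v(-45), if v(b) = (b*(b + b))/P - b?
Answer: 12957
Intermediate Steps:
v(b) = -b - 2*b²/3 (v(b) = (b*(b + b))/(-3) - b = (b*(2*b))*(-⅓) - b = (2*b²)*(-⅓) - b = -2*b²/3 - b = -b - 2*b²/3)
(10505 + 3757) + v(-45) = (10505 + 3757) - ⅓*(-45)*(3 + 2*(-45)) = 14262 - ⅓*(-45)*(3 - 90) = 14262 - ⅓*(-45)*(-87) = 14262 - 1305 = 12957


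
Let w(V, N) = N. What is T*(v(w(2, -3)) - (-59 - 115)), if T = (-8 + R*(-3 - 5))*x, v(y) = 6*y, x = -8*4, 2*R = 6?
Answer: 159744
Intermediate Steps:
R = 3 (R = (1/2)*6 = 3)
x = -32
T = 1024 (T = (-8 + 3*(-3 - 5))*(-32) = (-8 + 3*(-8))*(-32) = (-8 - 24)*(-32) = -32*(-32) = 1024)
T*(v(w(2, -3)) - (-59 - 115)) = 1024*(6*(-3) - (-59 - 115)) = 1024*(-18 - 1*(-174)) = 1024*(-18 + 174) = 1024*156 = 159744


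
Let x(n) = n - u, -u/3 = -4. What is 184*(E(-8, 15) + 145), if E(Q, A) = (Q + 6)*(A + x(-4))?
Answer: 27048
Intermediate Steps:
u = 12 (u = -3*(-4) = 12)
x(n) = -12 + n (x(n) = n - 1*12 = n - 12 = -12 + n)
E(Q, A) = (-16 + A)*(6 + Q) (E(Q, A) = (Q + 6)*(A + (-12 - 4)) = (6 + Q)*(A - 16) = (6 + Q)*(-16 + A) = (-16 + A)*(6 + Q))
184*(E(-8, 15) + 145) = 184*((-96 - 16*(-8) + 6*15 + 15*(-8)) + 145) = 184*((-96 + 128 + 90 - 120) + 145) = 184*(2 + 145) = 184*147 = 27048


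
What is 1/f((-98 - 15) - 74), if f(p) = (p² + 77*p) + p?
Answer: 1/20383 ≈ 4.9061e-5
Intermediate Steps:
f(p) = p² + 78*p
1/f((-98 - 15) - 74) = 1/(((-98 - 15) - 74)*(78 + ((-98 - 15) - 74))) = 1/((-113 - 74)*(78 + (-113 - 74))) = 1/(-187*(78 - 187)) = 1/(-187*(-109)) = 1/20383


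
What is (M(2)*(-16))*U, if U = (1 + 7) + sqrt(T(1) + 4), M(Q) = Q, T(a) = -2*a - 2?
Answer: -256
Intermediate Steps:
T(a) = -2 - 2*a
U = 8 (U = (1 + 7) + sqrt((-2 - 2*1) + 4) = 8 + sqrt((-2 - 2) + 4) = 8 + sqrt(-4 + 4) = 8 + sqrt(0) = 8 + 0 = 8)
(M(2)*(-16))*U = (2*(-16))*8 = -32*8 = -256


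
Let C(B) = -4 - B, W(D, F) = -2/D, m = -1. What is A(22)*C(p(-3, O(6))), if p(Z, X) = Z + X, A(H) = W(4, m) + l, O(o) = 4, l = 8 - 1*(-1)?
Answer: -85/2 ≈ -42.500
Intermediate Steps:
l = 9 (l = 8 + 1 = 9)
A(H) = 17/2 (A(H) = -2/4 + 9 = -2*¼ + 9 = -½ + 9 = 17/2)
p(Z, X) = X + Z
A(22)*C(p(-3, O(6))) = 17*(-4 - (4 - 3))/2 = 17*(-4 - 1*1)/2 = 17*(-4 - 1)/2 = (17/2)*(-5) = -85/2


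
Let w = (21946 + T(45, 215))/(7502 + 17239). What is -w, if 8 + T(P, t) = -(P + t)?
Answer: -7226/8247 ≈ -0.87620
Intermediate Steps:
T(P, t) = -8 - P - t (T(P, t) = -8 - (P + t) = -8 + (-P - t) = -8 - P - t)
w = 7226/8247 (w = (21946 + (-8 - 1*45 - 1*215))/(7502 + 17239) = (21946 + (-8 - 45 - 215))/24741 = (21946 - 268)*(1/24741) = 21678*(1/24741) = 7226/8247 ≈ 0.87620)
-w = -1*7226/8247 = -7226/8247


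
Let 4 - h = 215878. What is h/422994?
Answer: -35979/70499 ≈ -0.51035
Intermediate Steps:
h = -215874 (h = 4 - 1*215878 = 4 - 215878 = -215874)
h/422994 = -215874/422994 = -215874*1/422994 = -35979/70499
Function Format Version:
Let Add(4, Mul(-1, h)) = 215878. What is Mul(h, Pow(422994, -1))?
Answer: Rational(-35979, 70499) ≈ -0.51035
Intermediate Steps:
h = -215874 (h = Add(4, Mul(-1, 215878)) = Add(4, -215878) = -215874)
Mul(h, Pow(422994, -1)) = Mul(-215874, Pow(422994, -1)) = Mul(-215874, Rational(1, 422994)) = Rational(-35979, 70499)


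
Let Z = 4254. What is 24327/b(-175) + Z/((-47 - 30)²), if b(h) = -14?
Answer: -20596461/11858 ≈ -1736.9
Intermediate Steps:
24327/b(-175) + Z/((-47 - 30)²) = 24327/(-14) + 4254/((-47 - 30)²) = 24327*(-1/14) + 4254/((-77)²) = -24327/14 + 4254/5929 = -20596461/11858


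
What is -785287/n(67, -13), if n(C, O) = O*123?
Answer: 785287/1599 ≈ 491.11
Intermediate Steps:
n(C, O) = 123*O
-785287/n(67, -13) = -785287/(123*(-13)) = -785287/(-1599) = -785287*(-1/1599) = 785287/1599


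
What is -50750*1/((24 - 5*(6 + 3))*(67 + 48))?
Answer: 1450/69 ≈ 21.014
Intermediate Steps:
-50750*1/((24 - 5*(6 + 3))*(67 + 48)) = -50750*1/(115*(24 - 5*9)) = -50750*1/(115*(24 - 45)) = -50750/(115*(-21)) = -50750/(-2415) = -50750*(-1/2415) = 1450/69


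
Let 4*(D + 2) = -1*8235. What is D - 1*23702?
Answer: -103051/4 ≈ -25763.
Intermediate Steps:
D = -8243/4 (D = -2 + (-1*8235)/4 = -2 + (1/4)*(-8235) = -2 - 8235/4 = -8243/4 ≈ -2060.8)
D - 1*23702 = -8243/4 - 1*23702 = -8243/4 - 23702 = -103051/4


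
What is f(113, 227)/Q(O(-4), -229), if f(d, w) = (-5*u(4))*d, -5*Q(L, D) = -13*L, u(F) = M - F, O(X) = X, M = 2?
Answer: -2825/26 ≈ -108.65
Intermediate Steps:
u(F) = 2 - F
Q(L, D) = 13*L/5 (Q(L, D) = -(-13)*L/5 = 13*L/5)
f(d, w) = 10*d (f(d, w) = (-5*(2 - 1*4))*d = (-5*(2 - 4))*d = (-5*(-2))*d = 10*d)
f(113, 227)/Q(O(-4), -229) = (10*113)/(((13/5)*(-4))) = 1130/(-52/5) = 1130*(-5/52) = -2825/26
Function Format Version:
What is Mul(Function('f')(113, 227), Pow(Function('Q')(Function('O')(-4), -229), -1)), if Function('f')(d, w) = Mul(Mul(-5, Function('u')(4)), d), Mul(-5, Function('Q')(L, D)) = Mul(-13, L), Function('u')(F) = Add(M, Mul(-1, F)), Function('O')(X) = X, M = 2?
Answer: Rational(-2825, 26) ≈ -108.65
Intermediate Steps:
Function('u')(F) = Add(2, Mul(-1, F))
Function('Q')(L, D) = Mul(Rational(13, 5), L) (Function('Q')(L, D) = Mul(Rational(-1, 5), Mul(-13, L)) = Mul(Rational(13, 5), L))
Function('f')(d, w) = Mul(10, d) (Function('f')(d, w) = Mul(Mul(-5, Add(2, Mul(-1, 4))), d) = Mul(Mul(-5, Add(2, -4)), d) = Mul(Mul(-5, -2), d) = Mul(10, d))
Mul(Function('f')(113, 227), Pow(Function('Q')(Function('O')(-4), -229), -1)) = Mul(Mul(10, 113), Pow(Mul(Rational(13, 5), -4), -1)) = Mul(1130, Pow(Rational(-52, 5), -1)) = Mul(1130, Rational(-5, 52)) = Rational(-2825, 26)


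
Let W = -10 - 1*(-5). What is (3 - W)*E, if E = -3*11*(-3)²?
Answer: -2376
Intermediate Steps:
W = -5 (W = -10 + 5 = -5)
E = -297 (E = -33*9 = -297)
(3 - W)*E = (3 - 1*(-5))*(-297) = (3 + 5)*(-297) = 8*(-297) = -2376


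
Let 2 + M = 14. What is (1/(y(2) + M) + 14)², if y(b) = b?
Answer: 38809/196 ≈ 198.01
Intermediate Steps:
M = 12 (M = -2 + 14 = 12)
(1/(y(2) + M) + 14)² = (1/(2 + 12) + 14)² = (1/14 + 14)² = (197/14)² = 38809/196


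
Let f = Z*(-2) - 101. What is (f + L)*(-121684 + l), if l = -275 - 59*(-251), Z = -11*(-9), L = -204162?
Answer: 21907996150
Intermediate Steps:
Z = 99
l = 14534 (l = -275 + 14809 = 14534)
f = -299 (f = 99*(-2) - 101 = -198 - 101 = -299)
(f + L)*(-121684 + l) = (-299 - 204162)*(-121684 + 14534) = -204461*(-107150) = 21907996150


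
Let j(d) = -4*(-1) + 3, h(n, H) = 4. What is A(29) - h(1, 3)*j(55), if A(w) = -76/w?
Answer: -888/29 ≈ -30.621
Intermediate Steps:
j(d) = 7 (j(d) = 4 + 3 = 7)
A(29) - h(1, 3)*j(55) = -76/29 - 4*7 = -76*1/29 - 1*28 = -76/29 - 28 = -888/29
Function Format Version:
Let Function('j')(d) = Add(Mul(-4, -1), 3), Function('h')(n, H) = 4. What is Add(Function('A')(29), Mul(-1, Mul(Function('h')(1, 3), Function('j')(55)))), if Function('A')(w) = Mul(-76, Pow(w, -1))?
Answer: Rational(-888, 29) ≈ -30.621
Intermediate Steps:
Function('j')(d) = 7 (Function('j')(d) = Add(4, 3) = 7)
Add(Function('A')(29), Mul(-1, Mul(Function('h')(1, 3), Function('j')(55)))) = Add(Mul(-76, Pow(29, -1)), Mul(-1, Mul(4, 7))) = Add(Mul(-76, Rational(1, 29)), Mul(-1, 28)) = Add(Rational(-76, 29), -28) = Rational(-888, 29)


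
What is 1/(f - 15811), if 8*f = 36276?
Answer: -2/22553 ≈ -8.8680e-5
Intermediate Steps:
f = 9069/2 (f = (⅛)*36276 = 9069/2 ≈ 4534.5)
1/(f - 15811) = 1/(9069/2 - 15811) = 1/(-22553/2) = -2/22553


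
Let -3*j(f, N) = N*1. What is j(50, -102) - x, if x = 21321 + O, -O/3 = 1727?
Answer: -16106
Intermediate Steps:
O = -5181 (O = -3*1727 = -5181)
j(f, N) = -N/3
x = 16140 (x = 21321 - 5181 = 16140)
j(50, -102) - x = -1/3*(-102) - 1*16140 = 34 - 16140 = -16106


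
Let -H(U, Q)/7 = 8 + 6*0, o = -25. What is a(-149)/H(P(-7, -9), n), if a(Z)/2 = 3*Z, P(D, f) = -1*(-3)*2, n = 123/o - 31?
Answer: 447/28 ≈ 15.964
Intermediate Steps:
n = -898/25 (n = 123/(-25) - 31 = 123*(-1/25) - 31 = -123/25 - 31 = -898/25 ≈ -35.920)
P(D, f) = 6 (P(D, f) = 3*2 = 6)
H(U, Q) = -56 (H(U, Q) = -7*(8 + 6*0) = -7*(8 + 0) = -7*8 = -56)
a(Z) = 6*Z (a(Z) = 2*(3*Z) = 6*Z)
a(-149)/H(P(-7, -9), n) = (6*(-149))/(-56) = -894*(-1/56) = 447/28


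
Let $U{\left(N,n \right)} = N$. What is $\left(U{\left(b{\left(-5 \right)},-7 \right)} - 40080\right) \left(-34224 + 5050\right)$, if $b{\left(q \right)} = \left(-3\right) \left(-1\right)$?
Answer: $1169206398$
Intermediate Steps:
$b{\left(q \right)} = 3$
$\left(U{\left(b{\left(-5 \right)},-7 \right)} - 40080\right) \left(-34224 + 5050\right) = \left(3 - 40080\right) \left(-34224 + 5050\right) = \left(-40077\right) \left(-29174\right) = 1169206398$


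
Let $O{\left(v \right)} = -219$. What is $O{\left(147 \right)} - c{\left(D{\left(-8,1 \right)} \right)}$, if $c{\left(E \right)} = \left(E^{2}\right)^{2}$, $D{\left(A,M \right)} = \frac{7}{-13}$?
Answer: $- \frac{6257260}{28561} \approx -219.08$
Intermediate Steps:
$D{\left(A,M \right)} = - \frac{7}{13}$ ($D{\left(A,M \right)} = 7 \left(- \frac{1}{13}\right) = - \frac{7}{13}$)
$c{\left(E \right)} = E^{4}$
$O{\left(147 \right)} - c{\left(D{\left(-8,1 \right)} \right)} = -219 - \left(- \frac{7}{13}\right)^{4} = -219 - \frac{2401}{28561} = - \frac{6257260}{28561}$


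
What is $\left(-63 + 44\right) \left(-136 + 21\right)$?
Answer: $2185$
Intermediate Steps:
$\left(-63 + 44\right) \left(-136 + 21\right) = \left(-19\right) \left(-115\right) = 2185$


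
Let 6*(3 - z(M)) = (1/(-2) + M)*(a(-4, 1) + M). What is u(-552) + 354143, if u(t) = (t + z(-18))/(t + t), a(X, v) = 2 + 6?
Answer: 2345846711/6624 ≈ 3.5414e+5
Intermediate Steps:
a(X, v) = 8
z(M) = 3 - (8 + M)*(-1/2 + M)/6 (z(M) = 3 - (1/(-2) + M)*(8 + M)/6 = 3 - (-1/2 + M)*(8 + M)/6 = 3 - (8 + M)*(-1/2 + M)/6)
u(t) = (-167/6 + t)/(2*t) (u(t) = (t + (11/3 - 5/4*(-18) - 1/6*(-18)**2))/(t + t) = (t + (11/3 + 45/2 - 1/6*324))/((2*t)) = (t + (11/3 + 45/2 - 54))*(1/(2*t)) = (t - 167/6)*(1/(2*t)) = (-167/6 + t)*(1/(2*t)) = (-167/6 + t)/(2*t))
u(-552) + 354143 = (1/12)*(-167 + 6*(-552))/(-552) + 354143 = (1/12)*(-1/552)*(-167 - 3312) + 354143 = (1/12)*(-1/552)*(-3479) + 354143 = 3479/6624 + 354143 = 2345846711/6624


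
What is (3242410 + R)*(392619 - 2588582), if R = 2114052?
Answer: -11762592362906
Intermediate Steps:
(3242410 + R)*(392619 - 2588582) = (3242410 + 2114052)*(392619 - 2588582) = 5356462*(-2195963) = -11762592362906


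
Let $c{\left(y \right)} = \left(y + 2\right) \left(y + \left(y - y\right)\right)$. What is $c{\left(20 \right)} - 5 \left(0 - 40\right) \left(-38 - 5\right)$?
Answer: $-8160$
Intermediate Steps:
$c{\left(y \right)} = y \left(2 + y\right)$ ($c{\left(y \right)} = \left(2 + y\right) \left(y + 0\right) = \left(2 + y\right) y = y \left(2 + y\right)$)
$c{\left(20 \right)} - 5 \left(0 - 40\right) \left(-38 - 5\right) = 20 \left(2 + 20\right) - 5 \left(0 - 40\right) \left(-38 - 5\right) = 20 \cdot 22 - 5 \left(\left(-40\right) \left(-43\right)\right) = 440 - 8600 = -8160$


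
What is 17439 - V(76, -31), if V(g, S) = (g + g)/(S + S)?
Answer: 540685/31 ≈ 17441.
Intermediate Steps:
V(g, S) = g/S (V(g, S) = (2*g)/((2*S)) = (2*g)*(1/(2*S)) = g/S)
17439 - V(76, -31) = 17439 - 76/(-31) = 17439 - 76*(-1)/31 = 17439 - 1*(-76/31) = 17439 + 76/31 = 540685/31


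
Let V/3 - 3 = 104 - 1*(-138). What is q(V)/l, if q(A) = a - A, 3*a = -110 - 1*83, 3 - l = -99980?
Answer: -2398/299949 ≈ -0.0079947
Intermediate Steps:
l = 99983 (l = 3 - 1*(-99980) = 3 + 99980 = 99983)
a = -193/3 (a = (-110 - 1*83)/3 = (-110 - 83)/3 = (⅓)*(-193) = -193/3 ≈ -64.333)
V = 735 (V = 9 + 3*(104 - 1*(-138)) = 9 + 3*(104 + 138) = 9 + 3*242 = 9 + 726 = 735)
q(A) = -193/3 - A
q(V)/l = (-193/3 - 1*735)/99983 = (-193/3 - 735)*(1/99983) = -2398/3*1/99983 = -2398/299949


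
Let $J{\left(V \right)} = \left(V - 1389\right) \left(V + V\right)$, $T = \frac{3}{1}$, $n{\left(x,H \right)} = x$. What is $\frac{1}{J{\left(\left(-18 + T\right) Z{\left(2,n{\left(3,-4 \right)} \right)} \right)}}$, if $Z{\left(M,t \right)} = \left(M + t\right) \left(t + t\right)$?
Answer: $\frac{1}{1655100} \approx 6.0419 \cdot 10^{-7}$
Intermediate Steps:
$T = 3$ ($T = 3 \cdot 1 = 3$)
$Z{\left(M,t \right)} = 2 t \left(M + t\right)$ ($Z{\left(M,t \right)} = \left(M + t\right) 2 t = 2 t \left(M + t\right)$)
$J{\left(V \right)} = 2 V \left(-1389 + V\right)$ ($J{\left(V \right)} = \left(-1389 + V\right) 2 V = 2 V \left(-1389 + V\right)$)
$\frac{1}{J{\left(\left(-18 + T\right) Z{\left(2,n{\left(3,-4 \right)} \right)} \right)}} = \frac{1}{2 \left(-18 + 3\right) 2 \cdot 3 \left(2 + 3\right) \left(-1389 + \left(-18 + 3\right) 2 \cdot 3 \left(2 + 3\right)\right)} = \frac{1}{2 \left(- 15 \cdot 2 \cdot 3 \cdot 5\right) \left(-1389 - 15 \cdot 2 \cdot 3 \cdot 5\right)} = \frac{1}{2 \left(\left(-15\right) 30\right) \left(-1389 - 450\right)} = \frac{1}{2 \left(-450\right) \left(-1389 - 450\right)} = \frac{1}{2 \left(-450\right) \left(-1839\right)} = \frac{1}{1655100}$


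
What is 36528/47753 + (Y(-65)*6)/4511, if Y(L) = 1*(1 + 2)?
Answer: 165637362/215413783 ≈ 0.76893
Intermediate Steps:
Y(L) = 3 (Y(L) = 1*3 = 3)
36528/47753 + (Y(-65)*6)/4511 = 36528/47753 + (3*6)/4511 = 36528*(1/47753) + 18*(1/4511) = 36528/47753 + 18/4511 = 165637362/215413783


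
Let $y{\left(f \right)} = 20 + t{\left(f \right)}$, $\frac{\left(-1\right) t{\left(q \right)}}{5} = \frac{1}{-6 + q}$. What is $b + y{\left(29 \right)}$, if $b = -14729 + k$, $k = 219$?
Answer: $- \frac{333275}{23} \approx -14490.0$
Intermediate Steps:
$t{\left(q \right)} = - \frac{5}{-6 + q}$
$b = -14510$ ($b = -14729 + 219 = -14510$)
$y{\left(f \right)} = 20 - \frac{5}{-6 + f}$
$b + y{\left(29 \right)} = -14510 + \frac{5 \left(-25 + 4 \cdot 29\right)}{-6 + 29} = -14510 + \frac{5 \left(-25 + 116\right)}{23} = -14510 + 5 \cdot \frac{1}{23} \cdot 91 = -14510 + \frac{455}{23} = - \frac{333275}{23}$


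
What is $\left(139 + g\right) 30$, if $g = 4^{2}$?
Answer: $4650$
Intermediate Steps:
$g = 16$
$\left(139 + g\right) 30 = \left(139 + 16\right) 30 = 155 \cdot 30 = 4650$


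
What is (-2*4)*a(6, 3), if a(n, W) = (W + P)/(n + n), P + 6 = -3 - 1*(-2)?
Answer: 8/3 ≈ 2.6667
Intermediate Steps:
P = -7 (P = -6 + (-3 - 1*(-2)) = -6 + (-3 + 2) = -6 - 1 = -7)
a(n, W) = (-7 + W)/(2*n) (a(n, W) = (W - 7)/(n + n) = (-7 + W)/((2*n)) = (-7 + W)*(1/(2*n)) = (-7 + W)/(2*n))
(-2*4)*a(6, 3) = (-2*4)*((½)*(-7 + 3)/6) = -4*(-4)/6 = -8*(-⅓) = 8/3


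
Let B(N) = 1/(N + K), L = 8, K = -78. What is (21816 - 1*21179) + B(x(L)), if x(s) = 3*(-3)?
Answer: 55418/87 ≈ 636.99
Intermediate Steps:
x(s) = -9
B(N) = 1/(-78 + N) (B(N) = 1/(N - 78) = 1/(-78 + N))
(21816 - 1*21179) + B(x(L)) = (21816 - 1*21179) + 1/(-78 - 9) = (21816 - 21179) + 1/(-87) = 637 - 1/87 = 55418/87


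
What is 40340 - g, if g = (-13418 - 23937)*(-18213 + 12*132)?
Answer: -621135955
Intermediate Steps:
g = 621176295 (g = -37355*(-18213 + 1584) = -37355*(-16629) = 621176295)
40340 - g = 40340 - 1*621176295 = 40340 - 621176295 = -621135955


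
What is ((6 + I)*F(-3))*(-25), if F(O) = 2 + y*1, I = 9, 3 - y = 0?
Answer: -1875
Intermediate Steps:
y = 3 (y = 3 - 1*0 = 3 + 0 = 3)
F(O) = 5 (F(O) = 2 + 3*1 = 2 + 3 = 5)
((6 + I)*F(-3))*(-25) = ((6 + 9)*5)*(-25) = (15*5)*(-25) = 75*(-25) = -1875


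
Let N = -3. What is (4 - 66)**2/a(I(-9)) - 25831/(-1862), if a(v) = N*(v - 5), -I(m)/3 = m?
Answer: -2726341/61446 ≈ -44.370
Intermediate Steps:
I(m) = -3*m
a(v) = 15 - 3*v (a(v) = -3*(v - 5) = -3*(-5 + v) = 15 - 3*v)
(4 - 66)**2/a(I(-9)) - 25831/(-1862) = (4 - 66)**2/(15 - (-9)*(-9)) - 25831/(-1862) = (-62)**2/(15 - 3*27) - 25831*(-1/1862) = 3844/(15 - 81) + 25831/1862 = 3844/(-66) + 25831/1862 = 3844*(-1/66) + 25831/1862 = -1922/33 + 25831/1862 = -2726341/61446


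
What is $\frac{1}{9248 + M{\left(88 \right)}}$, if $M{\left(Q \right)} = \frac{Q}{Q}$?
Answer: $\frac{1}{9249} \approx 0.00010812$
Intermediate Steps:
$M{\left(Q \right)} = 1$
$\frac{1}{9248 + M{\left(88 \right)}} = \frac{1}{9248 + 1} = \frac{1}{9249}$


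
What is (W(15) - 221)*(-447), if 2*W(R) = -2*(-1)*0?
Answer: 98787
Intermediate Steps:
W(R) = 0 (W(R) = (-2*(-1)*0)/2 = (2*0)/2 = (½)*0 = 0)
(W(15) - 221)*(-447) = (0 - 221)*(-447) = -221*(-447) = 98787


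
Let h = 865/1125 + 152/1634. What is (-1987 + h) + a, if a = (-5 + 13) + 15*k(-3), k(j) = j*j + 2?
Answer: -17542111/9675 ≈ -1813.1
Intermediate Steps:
k(j) = 2 + j² (k(j) = j² + 2 = 2 + j²)
a = 173 (a = (-5 + 13) + 15*(2 + (-3)²) = 8 + 15*(2 + 9) = 8 + 15*11 = 8 + 165 = 173)
h = 8339/9675 (h = 865*(1/1125) + 152*(1/1634) = 173/225 + 4/43 = 8339/9675 ≈ 0.86191)
(-1987 + h) + a = (-1987 + 8339/9675) + 173 = -19215886/9675 + 173 = -17542111/9675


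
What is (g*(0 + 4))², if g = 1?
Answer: 16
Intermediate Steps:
(g*(0 + 4))² = (1*(0 + 4))² = (1*4)² = 4² = 16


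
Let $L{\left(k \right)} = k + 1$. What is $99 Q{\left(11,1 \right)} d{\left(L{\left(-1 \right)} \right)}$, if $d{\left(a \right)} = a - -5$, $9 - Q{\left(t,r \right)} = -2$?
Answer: $5445$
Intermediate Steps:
$L{\left(k \right)} = 1 + k$
$Q{\left(t,r \right)} = 11$ ($Q{\left(t,r \right)} = 9 - -2 = 9 + 2 = 11$)
$d{\left(a \right)} = 5 + a$ ($d{\left(a \right)} = a + 5 = 5 + a$)
$99 Q{\left(11,1 \right)} d{\left(L{\left(-1 \right)} \right)} = 99 \cdot 11 \left(5 + \left(1 - 1\right)\right) = 1089 \left(5 + 0\right) = 1089 \cdot 5 = 5445$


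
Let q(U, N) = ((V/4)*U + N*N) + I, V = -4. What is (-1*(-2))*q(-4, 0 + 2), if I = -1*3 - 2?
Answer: 6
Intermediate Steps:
I = -5 (I = -3 - 2 = -5)
q(U, N) = -5 + N**2 - U (q(U, N) = ((-4/4)*U + N*N) - 5 = ((-4*1/4)*U + N**2) - 5 = (-U + N**2) - 5 = (N**2 - U) - 5 = -5 + N**2 - U)
(-1*(-2))*q(-4, 0 + 2) = (-1*(-2))*(-5 + (0 + 2)**2 - 1*(-4)) = 2*(-5 + 2**2 + 4) = 2*(-5 + 4 + 4) = 2*3 = 6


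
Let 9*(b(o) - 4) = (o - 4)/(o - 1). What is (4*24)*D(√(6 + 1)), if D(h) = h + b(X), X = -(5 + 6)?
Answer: 1192/3 + 96*√7 ≈ 651.33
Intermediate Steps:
X = -11 (X = -1*11 = -11)
b(o) = 4 + (-4 + o)/(9*(-1 + o)) (b(o) = 4 + ((o - 4)/(o - 1))/9 = 4 + ((-4 + o)/(-1 + o))/9 = 4 + (-4 + o)/(9*(-1 + o)))
D(h) = 149/36 + h (D(h) = h + (-40 + 37*(-11))/(9*(-1 - 11)) = h + (⅑)*(-40 - 407)/(-12) = h + (⅑)*(-1/12)*(-447) = h + 149/36 = 149/36 + h)
(4*24)*D(√(6 + 1)) = (4*24)*(149/36 + √(6 + 1)) = 96*(149/36 + √7) = 1192/3 + 96*√7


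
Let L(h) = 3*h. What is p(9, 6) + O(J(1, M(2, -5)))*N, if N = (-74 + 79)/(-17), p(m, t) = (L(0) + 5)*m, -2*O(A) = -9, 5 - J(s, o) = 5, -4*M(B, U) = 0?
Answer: 1485/34 ≈ 43.676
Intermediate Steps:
M(B, U) = 0 (M(B, U) = -¼*0 = 0)
J(s, o) = 0 (J(s, o) = 5 - 1*5 = 5 - 5 = 0)
O(A) = 9/2 (O(A) = -½*(-9) = 9/2)
p(m, t) = 5*m (p(m, t) = (3*0 + 5)*m = (0 + 5)*m = 5*m)
N = -5/17 (N = 5*(-1/17) = -5/17 ≈ -0.29412)
p(9, 6) + O(J(1, M(2, -5)))*N = 5*9 + (9/2)*(-5/17) = 45 - 45/34 = 1485/34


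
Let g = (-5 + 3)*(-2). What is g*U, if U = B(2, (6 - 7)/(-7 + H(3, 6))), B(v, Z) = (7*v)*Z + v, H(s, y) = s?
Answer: 22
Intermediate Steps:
B(v, Z) = v + 7*Z*v (B(v, Z) = 7*Z*v + v = v + 7*Z*v)
U = 11/2 (U = 2*(1 + 7*((6 - 7)/(-7 + 3))) = 2*(1 + 7*(-1/(-4))) = 2*(1 + 7*(-1*(-¼))) = 2*(1 + 7*(¼)) = 2*(1 + 7/4) = 2*(11/4) = 11/2 ≈ 5.5000)
g = 4 (g = -2*(-2) = 4)
g*U = 4*(11/2) = 22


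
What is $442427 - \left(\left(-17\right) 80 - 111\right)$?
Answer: $443898$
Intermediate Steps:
$442427 - \left(\left(-17\right) 80 - 111\right) = 442427 - \left(-1360 - 111\right) = 442427 - -1471 = 442427 + 1471 = 443898$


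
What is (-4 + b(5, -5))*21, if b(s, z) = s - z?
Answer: 126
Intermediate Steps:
(-4 + b(5, -5))*21 = (-4 + (5 - 1*(-5)))*21 = (-4 + (5 + 5))*21 = (-4 + 10)*21 = 6*21 = 126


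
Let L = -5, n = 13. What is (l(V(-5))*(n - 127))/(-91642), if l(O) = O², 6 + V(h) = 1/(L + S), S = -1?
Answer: 26011/549852 ≈ 0.047305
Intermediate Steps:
V(h) = -37/6 (V(h) = -6 + 1/(-5 - 1) = -6 + 1/(-6) = -6 - ⅙ = -37/6)
(l(V(-5))*(n - 127))/(-91642) = ((-37/6)²*(13 - 127))/(-91642) = ((1369/36)*(-114))*(-1/91642) = -26011/6*(-1/91642) = 26011/549852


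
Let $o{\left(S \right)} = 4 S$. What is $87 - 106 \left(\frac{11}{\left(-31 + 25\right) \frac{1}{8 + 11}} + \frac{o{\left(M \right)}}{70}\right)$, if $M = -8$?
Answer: $\frac{401918}{105} \approx 3827.8$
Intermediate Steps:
$87 - 106 \left(\frac{11}{\left(-31 + 25\right) \frac{1}{8 + 11}} + \frac{o{\left(M \right)}}{70}\right) = 87 - 106 \left(\frac{11}{\left(-31 + 25\right) \frac{1}{8 + 11}} + \frac{4 \left(-8\right)}{70}\right) = 87 - 106 \left(\frac{11}{\left(-6\right) \frac{1}{19}} - \frac{16}{35}\right) = 87 - 106 \left(\frac{11}{- \frac{6}{19}} - \frac{16}{35}\right) = 87 - 106 \left(11 \left(- \frac{19}{6}\right) - \frac{16}{35}\right) = 87 - 106 \left(- \frac{209}{6} - \frac{16}{35}\right) = 87 - - \frac{392783}{105} = 87 + \frac{392783}{105} = \frac{401918}{105}$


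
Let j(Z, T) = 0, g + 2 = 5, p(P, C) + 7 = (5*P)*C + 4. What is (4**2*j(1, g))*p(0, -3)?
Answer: 0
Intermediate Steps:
p(P, C) = -3 + 5*C*P (p(P, C) = -7 + ((5*P)*C + 4) = -7 + (5*C*P + 4) = -7 + (4 + 5*C*P) = -3 + 5*C*P)
g = 3 (g = -2 + 5 = 3)
(4**2*j(1, g))*p(0, -3) = (4**2*0)*(-3 + 5*(-3)*0) = (16*0)*(-3 + 0) = 0*(-3) = 0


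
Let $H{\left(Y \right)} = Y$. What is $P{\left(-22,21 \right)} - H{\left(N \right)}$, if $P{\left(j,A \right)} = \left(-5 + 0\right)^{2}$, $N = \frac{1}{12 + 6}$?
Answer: $\frac{449}{18} \approx 24.944$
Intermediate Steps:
$N = \frac{1}{18} \approx 0.055556$
$P{\left(j,A \right)} = 25$ ($P{\left(j,A \right)} = \left(-5\right)^{2} = 25$)
$P{\left(-22,21 \right)} - H{\left(N \right)} = 25 - \frac{1}{18} = \frac{449}{18}$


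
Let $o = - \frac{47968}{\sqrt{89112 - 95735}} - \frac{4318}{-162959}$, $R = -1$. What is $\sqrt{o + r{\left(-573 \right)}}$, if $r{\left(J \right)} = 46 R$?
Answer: $\frac{2 \sqrt{-13387941710728219739 + 2109128677582233896 i \sqrt{6623}}}{1079277457} \approx 16.511 + 17.849 i$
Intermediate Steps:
$r{\left(J \right)} = -46$ ($r{\left(J \right)} = 46 \left(-1\right) = -46$)
$o = \frac{4318}{162959} + \frac{47968 i \sqrt{6623}}{6623}$ ($o = - \frac{47968}{\sqrt{-6623}} - - \frac{4318}{162959} = - \frac{47968}{i \sqrt{6623}} + \frac{4318}{162959} = - 47968 \left(- \frac{i \sqrt{6623}}{6623}\right) + \frac{4318}{162959} = \frac{47968 i \sqrt{6623}}{6623} + \frac{4318}{162959} = \frac{4318}{162959} + \frac{47968 i \sqrt{6623}}{6623} \approx 0.026497 + 589.42 i$)
$\sqrt{o + r{\left(-573 \right)}} = \sqrt{\left(\frac{4318}{162959} + \frac{47968 i \sqrt{6623}}{6623}\right) - 46} = \sqrt{- \frac{7491796}{162959} + \frac{47968 i \sqrt{6623}}{6623}}$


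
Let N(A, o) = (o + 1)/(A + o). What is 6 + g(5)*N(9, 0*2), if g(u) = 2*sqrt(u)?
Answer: 6 + 2*sqrt(5)/9 ≈ 6.4969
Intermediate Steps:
N(A, o) = (1 + o)/(A + o)
6 + g(5)*N(9, 0*2) = 6 + (2*sqrt(5))*((1 + 0*2)/(9 + 0*2)) = 6 + (2*sqrt(5))*((1 + 0)/(9 + 0)) = 6 + (2*sqrt(5))*(1/9) = 6 + 2*sqrt(5)/9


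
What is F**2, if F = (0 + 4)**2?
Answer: 256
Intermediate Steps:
F = 16 (F = 4**2 = 16)
F**2 = 16**2 = 256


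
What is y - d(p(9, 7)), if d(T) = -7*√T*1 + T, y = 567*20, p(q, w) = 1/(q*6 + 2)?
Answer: 635039/56 + √14/4 ≈ 11341.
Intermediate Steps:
p(q, w) = 1/(2 + 6*q) (p(q, w) = 1/(6*q + 2) = 1/(2 + 6*q))
y = 11340
d(T) = T - 7*√T (d(T) = -7*√T + T = T - 7*√T)
y - d(p(9, 7)) = 11340 - (1/(2*(1 + 3*9)) - 7*√2/(2*√(1 + 3*9))) = 11340 - (1/(2*(1 + 27)) - 7*√2/(2*√(1 + 27))) = 11340 - ((½)/28 - 7*√14/28) = 11340 - ((½)*(1/28) - 7*√14/28) = 11340 - (1/56 - √14/4) = 11340 + (-1/56 + √14/4) = 635039/56 + √14/4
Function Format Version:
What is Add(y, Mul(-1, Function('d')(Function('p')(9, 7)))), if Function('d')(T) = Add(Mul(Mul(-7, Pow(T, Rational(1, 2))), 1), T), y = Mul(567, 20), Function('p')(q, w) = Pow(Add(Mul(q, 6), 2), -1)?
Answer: Add(Rational(635039, 56), Mul(Rational(1, 4), Pow(14, Rational(1, 2)))) ≈ 11341.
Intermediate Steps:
Function('p')(q, w) = Pow(Add(2, Mul(6, q)), -1) (Function('p')(q, w) = Pow(Add(Mul(6, q), 2), -1) = Pow(Add(2, Mul(6, q)), -1))
y = 11340
Function('d')(T) = Add(T, Mul(-7, Pow(T, Rational(1, 2)))) (Function('d')(T) = Add(Mul(-7, Pow(T, Rational(1, 2))), T) = Add(T, Mul(-7, Pow(T, Rational(1, 2)))))
Add(y, Mul(-1, Function('d')(Function('p')(9, 7)))) = Add(11340, Mul(-1, Add(Mul(Rational(1, 2), Pow(Add(1, Mul(3, 9)), -1)), Mul(-7, Pow(Mul(Rational(1, 2), Pow(Add(1, Mul(3, 9)), -1)), Rational(1, 2)))))) = Add(11340, Mul(-1, Add(Mul(Rational(1, 2), Pow(Add(1, 27), -1)), Mul(-7, Pow(Mul(Rational(1, 2), Pow(Add(1, 27), -1)), Rational(1, 2)))))) = Add(11340, Mul(-1, Add(Mul(Rational(1, 2), Pow(28, -1)), Mul(-7, Pow(Mul(Rational(1, 2), Pow(28, -1)), Rational(1, 2)))))) = Add(11340, Mul(-1, Add(Mul(Rational(1, 2), Rational(1, 28)), Mul(-7, Pow(Mul(Rational(1, 2), Rational(1, 28)), Rational(1, 2)))))) = Add(11340, Mul(-1, Add(Rational(1, 56), Mul(-7, Pow(Rational(1, 56), Rational(1, 2)))))) = Add(11340, Mul(-1, Add(Rational(1, 56), Mul(-7, Mul(Rational(1, 28), Pow(14, Rational(1, 2))))))) = Add(11340, Mul(-1, Add(Rational(1, 56), Mul(Rational(-1, 4), Pow(14, Rational(1, 2)))))) = Add(11340, Add(Rational(-1, 56), Mul(Rational(1, 4), Pow(14, Rational(1, 2))))) = Add(Rational(635039, 56), Mul(Rational(1, 4), Pow(14, Rational(1, 2))))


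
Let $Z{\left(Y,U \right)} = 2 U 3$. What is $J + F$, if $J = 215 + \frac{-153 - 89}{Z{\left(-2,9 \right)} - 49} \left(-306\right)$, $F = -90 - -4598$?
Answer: $\frac{97667}{5} \approx 19533.0$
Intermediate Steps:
$Z{\left(Y,U \right)} = 6 U$
$F = 4508$ ($F = -90 + 4598 = 4508$)
$J = \frac{75127}{5}$ ($J = 215 + \frac{-153 - 89}{6 \cdot 9 - 49} \left(-306\right) = 215 + - \frac{242}{54 - 49} \left(-306\right) = 215 + - \frac{242}{5} \left(-306\right) = 215 + \left(-242\right) \frac{1}{5} \left(-306\right) = 215 - - \frac{74052}{5} = 215 + \frac{74052}{5} = \frac{75127}{5} \approx 15025.0$)
$J + F = \frac{75127}{5} + 4508 = \frac{97667}{5}$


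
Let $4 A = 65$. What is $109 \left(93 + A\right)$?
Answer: $\frac{47633}{4} \approx 11908.0$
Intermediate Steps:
$A = \frac{65}{4}$ ($A = \frac{1}{4} \cdot 65 = \frac{65}{4} \approx 16.25$)
$109 \left(93 + A\right) = 109 \left(93 + \frac{65}{4}\right) = 109 \cdot \frac{437}{4} = \frac{47633}{4}$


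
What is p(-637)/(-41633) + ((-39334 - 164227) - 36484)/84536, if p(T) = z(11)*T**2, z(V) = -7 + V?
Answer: -147202146221/3519487288 ≈ -41.825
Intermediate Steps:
p(T) = 4*T**2 (p(T) = (-7 + 11)*T**2 = 4*T**2)
p(-637)/(-41633) + ((-39334 - 164227) - 36484)/84536 = (4*(-637)**2)/(-41633) + ((-39334 - 164227) - 36484)/84536 = (4*405769)*(-1/41633) + (-203561 - 36484)*(1/84536) = 1623076*(-1/41633) - 240045*1/84536 = -1623076/41633 - 240045/84536 = -147202146221/3519487288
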